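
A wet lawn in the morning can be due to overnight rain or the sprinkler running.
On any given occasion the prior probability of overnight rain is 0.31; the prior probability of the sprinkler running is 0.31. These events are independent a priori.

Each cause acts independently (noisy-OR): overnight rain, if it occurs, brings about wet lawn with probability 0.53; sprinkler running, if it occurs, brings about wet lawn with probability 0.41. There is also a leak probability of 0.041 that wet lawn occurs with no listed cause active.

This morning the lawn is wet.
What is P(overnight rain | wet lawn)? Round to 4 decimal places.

P(overnight rain | wet lawn) ≈ 0.6259

Under noisy-OR, P(wet lawn | causes) = 1 − (1−0.041)·∏(1−qᵢ) over the active causes.
Numerator (weight on configurations with overnight rain): 0.117489 + 0.070544 = 0.188033
The normalizing constant is 0.041*0.69*0.69 + 0.43419*0.69*0.31 + 0.54927*0.31*0.69 + 0.734069*0.31*0.31 = 0.300426
P(overnight rain | wet lawn) = 0.188033/0.300426 ≈ 0.6259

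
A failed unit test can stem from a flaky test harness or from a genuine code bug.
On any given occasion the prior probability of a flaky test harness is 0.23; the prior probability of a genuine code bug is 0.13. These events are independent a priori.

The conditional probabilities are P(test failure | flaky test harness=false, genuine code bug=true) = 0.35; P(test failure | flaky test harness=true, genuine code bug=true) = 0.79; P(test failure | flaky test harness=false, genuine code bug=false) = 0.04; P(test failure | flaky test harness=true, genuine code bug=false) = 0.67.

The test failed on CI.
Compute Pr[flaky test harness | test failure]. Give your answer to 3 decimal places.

Pr[flaky test harness | test failure] ≈ 0.718

Weight on flaky test harness=true, given the evidence: 0.134067 + 0.023621 = 0.157688
Normalizer over all consistent configurations: 0.04*0.77*0.87 + 0.35*0.77*0.13 + 0.67*0.23*0.87 + 0.79*0.23*0.13 = 0.219519
P(flaky test harness | test failure) = 0.157688/0.219519 ≈ 0.718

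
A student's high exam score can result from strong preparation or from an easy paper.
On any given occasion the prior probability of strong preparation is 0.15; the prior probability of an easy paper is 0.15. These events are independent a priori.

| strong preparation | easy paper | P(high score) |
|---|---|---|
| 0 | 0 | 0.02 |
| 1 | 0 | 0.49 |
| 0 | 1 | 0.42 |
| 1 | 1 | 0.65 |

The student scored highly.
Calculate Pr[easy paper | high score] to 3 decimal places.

Pr[easy paper | high score] ≈ 0.470

Numerator (weight on configurations with easy paper): 0.053550 + 0.014625 = 0.068175
Normalizer over all consistent configurations: 0.02·0.85·0.85 + 0.42·0.85·0.15 + 0.49·0.15·0.85 + 0.65·0.15·0.15 = 0.145100
Posterior = 0.068175 / 0.145100 ≈ 0.470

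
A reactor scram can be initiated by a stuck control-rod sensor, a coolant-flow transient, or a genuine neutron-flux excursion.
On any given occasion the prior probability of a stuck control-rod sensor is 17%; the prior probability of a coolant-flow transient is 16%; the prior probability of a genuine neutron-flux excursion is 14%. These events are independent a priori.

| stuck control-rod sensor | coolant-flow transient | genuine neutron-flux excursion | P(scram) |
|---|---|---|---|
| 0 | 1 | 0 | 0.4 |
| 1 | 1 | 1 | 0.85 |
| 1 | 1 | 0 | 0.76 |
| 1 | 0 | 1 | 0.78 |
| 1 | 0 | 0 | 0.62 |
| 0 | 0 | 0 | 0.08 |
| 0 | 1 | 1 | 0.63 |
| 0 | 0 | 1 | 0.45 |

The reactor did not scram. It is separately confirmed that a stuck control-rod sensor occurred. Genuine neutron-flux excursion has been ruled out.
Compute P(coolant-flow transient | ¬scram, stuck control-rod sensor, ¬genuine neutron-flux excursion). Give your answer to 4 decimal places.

P(coolant-flow transient | ¬scram, stuck control-rod sensor, ¬genuine neutron-flux excursion) ≈ 0.1074

Enumerate both values of coolant-flow transient and weight by the priors:
  P(¬scram | stuck control-rod sensor, ¬genuine neutron-flux excursion) = 0.38·0.84 + 0.24·0.16
        = 0.319200 + 0.038400 = 0.357600
Configurations with coolant-flow transient contribute 0.038400, so
  P(coolant-flow transient | ¬scram, stuck control-rod sensor, ¬genuine neutron-flux excursion) = 0.038400 / 0.357600 ≈ 0.1074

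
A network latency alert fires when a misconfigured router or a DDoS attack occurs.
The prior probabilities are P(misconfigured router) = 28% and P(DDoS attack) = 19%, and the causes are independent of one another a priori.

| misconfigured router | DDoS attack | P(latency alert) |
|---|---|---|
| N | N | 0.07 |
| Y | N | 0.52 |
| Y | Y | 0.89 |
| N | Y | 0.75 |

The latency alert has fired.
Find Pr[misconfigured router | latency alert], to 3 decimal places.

For the numerator, keep only misconfigured router=true terms: 0.117936 + 0.047348 = 0.165284
The normalizing constant is 0.07·0.72·0.81 + 0.75·0.72·0.19 + 0.52·0.28·0.81 + 0.89·0.28·0.19 = 0.308708
Posterior = 0.165284 / 0.308708 ≈ 0.535

Pr[misconfigured router | latency alert] ≈ 0.535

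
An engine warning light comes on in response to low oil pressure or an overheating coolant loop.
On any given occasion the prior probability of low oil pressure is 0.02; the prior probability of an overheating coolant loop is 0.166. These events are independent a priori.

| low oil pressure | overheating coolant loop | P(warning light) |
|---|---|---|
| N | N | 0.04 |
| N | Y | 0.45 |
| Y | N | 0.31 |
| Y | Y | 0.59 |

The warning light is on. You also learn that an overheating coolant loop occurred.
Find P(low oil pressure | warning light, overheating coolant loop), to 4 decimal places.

P(warning light | overheating coolant loop) = 0.45·0.98 + 0.59·0.02 = 0.441000 + 0.011800 = 0.452800
Of this, 0.011800 comes from 0.59·0.02 (the low oil pressure=true cases).
Hence the posterior is 0.011800/0.452800 ≈ 0.0261.

P(low oil pressure | warning light, overheating coolant loop) ≈ 0.0261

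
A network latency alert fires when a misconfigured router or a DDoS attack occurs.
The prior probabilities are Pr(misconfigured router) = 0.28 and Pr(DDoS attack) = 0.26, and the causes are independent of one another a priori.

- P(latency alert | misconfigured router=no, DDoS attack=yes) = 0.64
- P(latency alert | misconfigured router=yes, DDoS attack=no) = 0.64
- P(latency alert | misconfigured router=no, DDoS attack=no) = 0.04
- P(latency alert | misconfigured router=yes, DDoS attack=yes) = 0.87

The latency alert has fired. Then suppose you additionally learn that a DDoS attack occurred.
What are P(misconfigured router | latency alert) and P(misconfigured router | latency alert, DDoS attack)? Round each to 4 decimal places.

P(latency alert) = 0.04×0.72×0.74 + 0.64×0.72×0.26 + 0.64×0.28×0.74 + 0.87×0.28×0.26 = 0.021312 + 0.119808 + 0.132608 + 0.063336 = 0.337064
Of this, 0.195944 comes from 0.132608 + 0.063336 (the misconfigured router=true cases).
So P(misconfigured router | latency alert) = 0.195944/0.337064 ≈ 0.5813.

Now also conditioning on DDoS attack=true:
P(latency alert | DDoS attack) = 0.64*0.72 + 0.87*0.28 = 0.460800 + 0.243600 = 0.704400
Of this, 0.243600 comes from 0.87*0.28 (the misconfigured router=true cases).
Hence the posterior is 0.243600/0.704400 ≈ 0.3458.
Conditioning on DDoS attack lowers the posterior on misconfigured router: the classic explaining-away effect in a common-effect structure.

P(misconfigured router | latency alert) ≈ 0.5813; P(misconfigured router | latency alert, DDoS attack) ≈ 0.3458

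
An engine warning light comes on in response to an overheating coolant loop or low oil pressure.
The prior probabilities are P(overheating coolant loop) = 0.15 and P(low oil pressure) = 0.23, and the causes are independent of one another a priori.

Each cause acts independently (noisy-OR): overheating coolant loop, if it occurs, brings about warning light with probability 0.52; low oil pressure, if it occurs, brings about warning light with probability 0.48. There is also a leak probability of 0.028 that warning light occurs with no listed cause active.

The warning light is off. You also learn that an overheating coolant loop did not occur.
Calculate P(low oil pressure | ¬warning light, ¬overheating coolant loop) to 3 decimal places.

Under noisy-OR, P(warning light | causes) = 1 − (1−0.028)·∏(1−qᵢ) over the active causes.
For the numerator, keep only low oil pressure=true terms: 0.50544·0.23 = 0.116251
The normalizing constant is 0.972·0.77 + 0.50544·0.23 = 0.864691
Posterior = 0.116251 / 0.864691 ≈ 0.134

P(low oil pressure | ¬warning light, ¬overheating coolant loop) ≈ 0.134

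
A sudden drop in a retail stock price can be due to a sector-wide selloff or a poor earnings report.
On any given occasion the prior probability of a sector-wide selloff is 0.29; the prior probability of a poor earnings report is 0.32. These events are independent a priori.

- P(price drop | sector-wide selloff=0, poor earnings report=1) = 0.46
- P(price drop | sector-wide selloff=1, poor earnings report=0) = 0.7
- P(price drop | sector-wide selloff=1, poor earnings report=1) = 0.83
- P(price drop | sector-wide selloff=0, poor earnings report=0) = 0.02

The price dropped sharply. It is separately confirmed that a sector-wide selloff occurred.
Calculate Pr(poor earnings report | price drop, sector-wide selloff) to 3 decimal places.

Pr(poor earnings report | price drop, sector-wide selloff) ≈ 0.358

Enumerate both values of poor earnings report and weight by the priors:
  P(price drop | sector-wide selloff) = 0.7·0.68 + 0.83·0.32
        = 0.476000 + 0.265600 = 0.741600
Keeping only the poor earnings report-present terms gives 0.265600, so
  P(poor earnings report | price drop, sector-wide selloff) = 0.265600 / 0.741600 ≈ 0.358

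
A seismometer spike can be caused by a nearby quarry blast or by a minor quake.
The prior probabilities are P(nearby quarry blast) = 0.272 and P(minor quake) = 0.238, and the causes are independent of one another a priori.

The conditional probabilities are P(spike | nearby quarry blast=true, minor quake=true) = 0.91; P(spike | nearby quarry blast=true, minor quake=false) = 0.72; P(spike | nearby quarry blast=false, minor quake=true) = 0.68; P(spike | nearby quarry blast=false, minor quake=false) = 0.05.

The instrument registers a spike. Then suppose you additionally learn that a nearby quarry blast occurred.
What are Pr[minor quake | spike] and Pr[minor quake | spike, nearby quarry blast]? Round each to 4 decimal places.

Pr[minor quake | spike] ≈ 0.4997; Pr[minor quake | spike, nearby quarry blast] ≈ 0.2830

Weight on minor quake=true, given the evidence: 0.117820 + 0.058910 = 0.176730
Denominator P(spike): 0.05*0.728*0.762 + 0.68*0.728*0.238 + 0.72*0.272*0.762 + 0.91*0.272*0.238 = 0.353697
P(minor quake | spike) = 0.176730/0.353697 ≈ 0.4997

Now condition on the additional information:
Numerator (weight on configurations with minor quake): 0.91·0.238 = 0.216580
Normalizer over all consistent configurations: 0.72·0.762 + 0.91·0.238 = 0.765220
Posterior = 0.216580 / 0.765220 ≈ 0.2830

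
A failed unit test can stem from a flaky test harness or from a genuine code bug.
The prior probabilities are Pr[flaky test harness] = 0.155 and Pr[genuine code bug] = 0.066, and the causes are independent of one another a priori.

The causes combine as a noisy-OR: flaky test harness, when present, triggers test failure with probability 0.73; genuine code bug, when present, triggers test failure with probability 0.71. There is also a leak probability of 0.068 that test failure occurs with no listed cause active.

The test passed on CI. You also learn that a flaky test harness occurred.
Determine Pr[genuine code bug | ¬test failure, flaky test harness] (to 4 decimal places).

Under noisy-OR, P(test failure | causes) = 1 − (1−0.068)·∏(1−qᵢ) over the active causes.
For the numerator, keep only genuine code bug=true terms: 0.072976×0.066 = 0.004816
The normalizing constant is 0.25164×0.934 + 0.072976×0.066 = 0.239848
P(genuine code bug | ¬test failure, flaky test harness) = 0.004816/0.239848 ≈ 0.0201

Pr[genuine code bug | ¬test failure, flaky test harness] ≈ 0.0201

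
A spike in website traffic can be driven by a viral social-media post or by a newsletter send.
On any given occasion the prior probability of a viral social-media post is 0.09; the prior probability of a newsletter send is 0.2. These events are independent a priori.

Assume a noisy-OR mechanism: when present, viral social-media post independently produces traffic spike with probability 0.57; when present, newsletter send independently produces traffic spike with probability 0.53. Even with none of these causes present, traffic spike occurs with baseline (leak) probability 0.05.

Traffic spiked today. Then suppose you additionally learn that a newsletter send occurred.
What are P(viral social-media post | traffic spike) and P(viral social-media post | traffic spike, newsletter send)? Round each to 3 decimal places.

Under noisy-OR, P(traffic spike | causes) = 1 − (1−0.05)·∏(1−qᵢ) over the active causes.
P(traffic spike) = 0.05·0.91·0.8 + 0.5535·0.91·0.2 + 0.5915·0.09·0.8 + 0.808005·0.09·0.2 = 0.036400 + 0.100737 + 0.042588 + 0.014544 = 0.194269
The viral social-media post-present share is 0.042588 + 0.014544 = 0.057132.
P(viral social-media post | traffic spike) = 0.057132 / 0.194269 ≈ 0.294

Now also conditioning on newsletter send=true:
Weight on viral social-media post=true, given the evidence: 0.808005*0.09 = 0.072720
Normalizer over all consistent configurations: 0.5535*0.91 + 0.808005*0.09 = 0.576405
P(viral social-media post | traffic spike, newsletter send) = 0.072720/0.576405 ≈ 0.126
The drop from 0.294 to 0.126 is the explaining-away (discounting) effect.

P(viral social-media post | traffic spike) ≈ 0.294; P(viral social-media post | traffic spike, newsletter send) ≈ 0.126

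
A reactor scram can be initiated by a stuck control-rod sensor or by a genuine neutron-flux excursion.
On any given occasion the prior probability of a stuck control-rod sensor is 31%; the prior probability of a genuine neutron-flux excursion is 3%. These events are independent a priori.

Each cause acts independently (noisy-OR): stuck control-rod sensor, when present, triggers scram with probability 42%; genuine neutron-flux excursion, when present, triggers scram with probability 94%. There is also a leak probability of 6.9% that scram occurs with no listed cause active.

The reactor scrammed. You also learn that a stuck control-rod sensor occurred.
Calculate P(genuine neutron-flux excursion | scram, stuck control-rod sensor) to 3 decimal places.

P(genuine neutron-flux excursion | scram, stuck control-rod sensor) ≈ 0.061

Under noisy-OR, P(scram | causes) = 1 − (1−0.069)·∏(1−qᵢ) over the active causes.
By total probability over both values of genuine neutron-flux excursion:
  P(scram | stuck control-rod sensor) = 0.46002×0.97 + 0.967601×0.03
        = 0.446219 + 0.029028 = 0.475247
Configurations with genuine neutron-flux excursion contribute 0.029028, so
  P(genuine neutron-flux excursion | scram, stuck control-rod sensor) = 0.029028 / 0.475247 ≈ 0.061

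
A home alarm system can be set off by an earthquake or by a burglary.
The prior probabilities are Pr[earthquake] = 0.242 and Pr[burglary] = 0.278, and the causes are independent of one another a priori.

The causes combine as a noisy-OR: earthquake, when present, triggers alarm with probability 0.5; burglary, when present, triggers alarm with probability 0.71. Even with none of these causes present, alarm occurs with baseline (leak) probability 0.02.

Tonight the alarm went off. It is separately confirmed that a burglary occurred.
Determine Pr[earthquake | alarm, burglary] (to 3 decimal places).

Pr[earthquake | alarm, burglary] ≈ 0.277

Under noisy-OR, P(alarm | causes) = 1 − (1−0.02)·∏(1−qᵢ) over the active causes.
P(alarm | burglary) = 0.7158·0.758 + 0.8579·0.242 = 0.542576 + 0.207612 = 0.750188
The earthquake-present share is 0.8579·0.242 = 0.207612.
Hence the posterior is 0.207612/0.750188 ≈ 0.277.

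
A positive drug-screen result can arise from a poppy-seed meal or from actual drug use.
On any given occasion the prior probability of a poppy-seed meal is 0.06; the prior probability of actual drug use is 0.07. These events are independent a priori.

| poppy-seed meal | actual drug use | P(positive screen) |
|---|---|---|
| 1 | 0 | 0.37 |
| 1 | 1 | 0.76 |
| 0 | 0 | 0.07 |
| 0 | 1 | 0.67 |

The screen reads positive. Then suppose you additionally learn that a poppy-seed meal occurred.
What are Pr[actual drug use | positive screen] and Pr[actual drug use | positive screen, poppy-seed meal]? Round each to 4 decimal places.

Pr[actual drug use | positive screen] ≈ 0.3662; Pr[actual drug use | positive screen, poppy-seed meal] ≈ 0.1339

Enumerate the 4 (poppy-seed meal, actual drug use) configurations and weight by the priors:
  P(positive screen) = 0.07·0.94·0.93 + 0.67·0.94·0.07 + 0.37·0.06·0.93 + 0.76·0.06·0.07
        = 0.061194 + 0.044086 + 0.020646 + 0.003192 = 0.129118
Keeping only the actual drug use-present terms gives 0.047278, so
  P(actual drug use | positive screen) = 0.047278 / 0.129118 ≈ 0.3662

With the extra evidence:
Sum P(positive screen|·) weighted by the priors over both values of actual drug use:
  P(positive screen | poppy-seed meal) = 0.37*0.93 + 0.76*0.07
        = 0.344100 + 0.053200 = 0.397300
Configurations with actual drug use contribute 0.053200, so
  P(actual drug use | positive screen, poppy-seed meal) = 0.053200 / 0.397300 ≈ 0.1339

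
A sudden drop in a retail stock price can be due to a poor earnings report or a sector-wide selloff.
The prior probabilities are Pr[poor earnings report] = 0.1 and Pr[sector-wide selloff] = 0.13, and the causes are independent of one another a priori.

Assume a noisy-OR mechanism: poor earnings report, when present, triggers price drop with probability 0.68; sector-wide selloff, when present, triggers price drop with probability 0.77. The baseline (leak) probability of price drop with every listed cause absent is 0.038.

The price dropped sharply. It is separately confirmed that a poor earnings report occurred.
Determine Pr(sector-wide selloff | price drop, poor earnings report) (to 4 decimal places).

Under noisy-OR, P(price drop | causes) = 1 − (1−0.038)·∏(1−qᵢ) over the active causes.
Enumerate both values of sector-wide selloff and weight by the priors:
  P(price drop | poor earnings report) = 0.69216·0.87 + 0.929197·0.13
        = 0.602179 + 0.120796 = 0.722975
The terms with sector-wide selloff present sum to 0.120796, so
  P(sector-wide selloff | price drop, poor earnings report) = 0.120796 / 0.722975 ≈ 0.1671

Pr(sector-wide selloff | price drop, poor earnings report) ≈ 0.1671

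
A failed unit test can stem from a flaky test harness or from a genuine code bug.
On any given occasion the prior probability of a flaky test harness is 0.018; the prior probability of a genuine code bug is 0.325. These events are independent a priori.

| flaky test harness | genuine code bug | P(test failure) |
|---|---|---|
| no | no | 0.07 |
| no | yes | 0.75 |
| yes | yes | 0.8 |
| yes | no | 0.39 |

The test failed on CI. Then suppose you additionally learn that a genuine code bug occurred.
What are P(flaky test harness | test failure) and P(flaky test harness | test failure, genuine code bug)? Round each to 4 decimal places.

For the numerator, keep only flaky test harness=true terms: 0.004738 + 0.004680 = 0.009418
Denominator P(test failure): 0.07·0.982·0.675 + 0.75·0.982·0.325 + 0.39·0.018·0.675 + 0.8·0.018·0.325 = 0.295180
Posterior = 0.009418 / 0.295180 ≈ 0.0319

With the extra evidence:
By total probability over both values of flaky test harness:
  P(test failure | genuine code bug) = 0.75·0.982 + 0.8·0.018
        = 0.736500 + 0.014400 = 0.750900
Keeping only the flaky test harness-present terms gives 0.014400, so
  P(flaky test harness | test failure, genuine code bug) = 0.014400 / 0.750900 ≈ 0.0192
This is intercausal reasoning (explaining away): once genuine code bug accounts for the test failure, flaky test harness becomes less likely.

P(flaky test harness | test failure) ≈ 0.0319; P(flaky test harness | test failure, genuine code bug) ≈ 0.0192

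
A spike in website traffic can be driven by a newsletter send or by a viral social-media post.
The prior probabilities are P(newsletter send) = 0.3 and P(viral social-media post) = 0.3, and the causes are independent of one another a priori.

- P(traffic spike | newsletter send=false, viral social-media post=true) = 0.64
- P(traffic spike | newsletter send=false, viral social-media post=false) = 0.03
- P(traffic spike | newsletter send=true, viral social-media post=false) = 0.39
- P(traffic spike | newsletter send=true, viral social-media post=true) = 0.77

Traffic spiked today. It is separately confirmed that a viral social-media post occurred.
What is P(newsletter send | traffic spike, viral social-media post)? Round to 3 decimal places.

P(newsletter send | traffic spike, viral social-media post) ≈ 0.340

Enumerate both values of newsletter send and weight by the priors:
  P(traffic spike | viral social-media post) = 0.64·0.7 + 0.77·0.3
        = 0.448000 + 0.231000 = 0.679000
Configurations with newsletter send contribute 0.231000, so
  P(newsletter send | traffic spike, viral social-media post) = 0.231000 / 0.679000 ≈ 0.340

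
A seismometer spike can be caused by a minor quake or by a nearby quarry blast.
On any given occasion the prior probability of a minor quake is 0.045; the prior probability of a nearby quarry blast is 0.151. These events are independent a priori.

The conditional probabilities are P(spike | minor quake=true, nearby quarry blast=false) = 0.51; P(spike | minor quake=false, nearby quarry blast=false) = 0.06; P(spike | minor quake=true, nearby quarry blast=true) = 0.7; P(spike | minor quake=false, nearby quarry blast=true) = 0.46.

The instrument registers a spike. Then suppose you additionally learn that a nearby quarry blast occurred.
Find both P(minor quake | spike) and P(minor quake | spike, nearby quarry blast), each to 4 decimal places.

P(minor quake | spike) ≈ 0.1741; P(minor quake | spike, nearby quarry blast) ≈ 0.0669

Numerator (weight on configurations with minor quake): 0.019485 + 0.004757 = 0.024242
The normalizing constant is 0.06×0.955×0.849 + 0.46×0.955×0.151 + 0.51×0.045×0.849 + 0.7×0.045×0.151 = 0.139224
P(minor quake | spike) = 0.024242/0.139224 ≈ 0.1741

With the extra evidence:
By total probability over both values of minor quake:
  P(spike | nearby quarry blast) = 0.46×0.955 + 0.7×0.045
        = 0.439300 + 0.031500 = 0.470800
Configurations with minor quake contribute 0.031500, so
  P(minor quake | spike, nearby quarry blast) = 0.031500 / 0.470800 ≈ 0.0669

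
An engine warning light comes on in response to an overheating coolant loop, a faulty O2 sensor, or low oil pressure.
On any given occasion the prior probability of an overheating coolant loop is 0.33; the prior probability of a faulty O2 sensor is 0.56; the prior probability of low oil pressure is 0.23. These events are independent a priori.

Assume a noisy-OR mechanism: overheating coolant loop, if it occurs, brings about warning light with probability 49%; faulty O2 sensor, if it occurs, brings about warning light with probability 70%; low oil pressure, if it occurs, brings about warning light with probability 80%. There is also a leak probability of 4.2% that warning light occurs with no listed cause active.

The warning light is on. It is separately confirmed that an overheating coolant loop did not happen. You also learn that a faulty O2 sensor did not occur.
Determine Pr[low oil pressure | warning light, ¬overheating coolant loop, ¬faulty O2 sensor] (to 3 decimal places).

Under noisy-OR, P(warning light | causes) = 1 − (1−0.042)·∏(1−qᵢ) over the active causes.
Weight on low oil pressure=true, given the evidence: 0.8084·0.23 = 0.185932
Normalizer over all consistent configurations: 0.042·0.77 + 0.8084·0.23 = 0.218272
P(low oil pressure | warning light, ¬overheating coolant loop, ¬faulty O2 sensor) = 0.185932/0.218272 ≈ 0.852

Pr[low oil pressure | warning light, ¬overheating coolant loop, ¬faulty O2 sensor] ≈ 0.852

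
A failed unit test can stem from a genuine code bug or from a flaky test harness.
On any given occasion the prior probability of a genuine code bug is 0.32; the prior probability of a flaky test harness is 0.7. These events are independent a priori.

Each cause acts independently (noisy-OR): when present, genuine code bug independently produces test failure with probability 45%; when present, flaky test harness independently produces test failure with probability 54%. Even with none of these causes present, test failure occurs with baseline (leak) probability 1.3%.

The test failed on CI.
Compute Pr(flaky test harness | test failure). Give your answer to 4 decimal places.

Under noisy-OR, P(test failure | causes) = 1 − (1−0.013)·∏(1−qᵢ) over the active causes.
P(test failure) = 0.013*0.68*0.3 + 0.54598*0.68*0.7 + 0.45715*0.32*0.3 + 0.750289*0.32*0.7 = 0.002652 + 0.259886 + 0.043886 + 0.168065 = 0.474489
Restricting to configurations with flaky test harness present: 0.259886 + 0.168065 = 0.427951.
So P(flaky test harness | test failure) = 0.427951/0.474489 ≈ 0.9019.

Pr(flaky test harness | test failure) ≈ 0.9019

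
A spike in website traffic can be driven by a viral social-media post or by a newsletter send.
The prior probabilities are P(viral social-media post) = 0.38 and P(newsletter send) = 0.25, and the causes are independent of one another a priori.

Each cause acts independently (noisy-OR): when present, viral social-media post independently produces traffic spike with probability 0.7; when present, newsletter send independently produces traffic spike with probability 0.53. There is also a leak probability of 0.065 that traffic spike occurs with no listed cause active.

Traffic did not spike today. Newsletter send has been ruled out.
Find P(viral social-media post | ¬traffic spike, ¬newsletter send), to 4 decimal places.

P(viral social-media post | ¬traffic spike, ¬newsletter send) ≈ 0.1553

Under noisy-OR, P(traffic spike | causes) = 1 − (1−0.065)·∏(1−qᵢ) over the active causes.
By total probability over both values of viral social-media post:
  P(¬traffic spike | ¬newsletter send) = 0.935*0.62 + 0.2805*0.38
        = 0.579700 + 0.106590 = 0.686290
Keeping only the viral social-media post-present terms gives 0.106590, so
  P(viral social-media post | ¬traffic spike, ¬newsletter send) = 0.106590 / 0.686290 ≈ 0.1553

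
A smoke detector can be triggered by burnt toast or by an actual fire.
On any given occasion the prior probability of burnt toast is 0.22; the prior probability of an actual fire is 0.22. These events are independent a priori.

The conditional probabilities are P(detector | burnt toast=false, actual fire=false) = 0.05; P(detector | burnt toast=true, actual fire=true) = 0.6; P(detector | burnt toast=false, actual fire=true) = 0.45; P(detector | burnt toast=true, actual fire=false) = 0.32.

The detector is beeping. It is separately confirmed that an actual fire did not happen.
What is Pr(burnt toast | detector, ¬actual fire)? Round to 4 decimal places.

Pr(burnt toast | detector, ¬actual fire) ≈ 0.6435

Sum P(detector|·) weighted by the priors over both values of burnt toast:
  P(detector | ¬actual fire) = 0.05×0.78 + 0.32×0.22
        = 0.039000 + 0.070400 = 0.109400
The terms with burnt toast present sum to 0.070400, so
  P(burnt toast | detector, ¬actual fire) = 0.070400 / 0.109400 ≈ 0.6435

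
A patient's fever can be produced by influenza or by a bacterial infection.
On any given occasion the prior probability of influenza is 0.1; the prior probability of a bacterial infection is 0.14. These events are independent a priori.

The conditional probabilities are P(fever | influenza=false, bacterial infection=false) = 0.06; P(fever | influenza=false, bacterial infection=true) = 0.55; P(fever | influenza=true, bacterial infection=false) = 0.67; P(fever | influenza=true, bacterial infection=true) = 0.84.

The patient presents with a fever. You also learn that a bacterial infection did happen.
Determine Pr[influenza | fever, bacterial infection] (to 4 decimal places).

P(fever | bacterial infection) = 0.55·0.9 + 0.84·0.1 = 0.495000 + 0.084000 = 0.579000
Of this, 0.084000 comes from 0.84·0.1 (the influenza=true cases).
P(influenza | fever, bacterial infection) = 0.084000 / 0.579000 ≈ 0.1451

Pr[influenza | fever, bacterial infection] ≈ 0.1451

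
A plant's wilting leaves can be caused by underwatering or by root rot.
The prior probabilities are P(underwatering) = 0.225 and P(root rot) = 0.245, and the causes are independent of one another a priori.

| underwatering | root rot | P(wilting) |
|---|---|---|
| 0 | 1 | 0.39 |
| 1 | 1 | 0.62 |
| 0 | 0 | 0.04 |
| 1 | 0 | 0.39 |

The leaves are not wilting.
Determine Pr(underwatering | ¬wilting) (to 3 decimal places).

Sum P(¬wilting|·) weighted by the priors over the 4 (underwatering, root rot) configurations:
  P(¬wilting) = 0.96·0.775·0.755 + 0.61·0.775·0.245 + 0.61·0.225·0.755 + 0.38·0.225·0.245
        = 0.561720 + 0.115824 + 0.103624 + 0.020948 = 0.802116
Configurations with underwatering contribute 0.124572, so
  P(underwatering | ¬wilting) = 0.124572 / 0.802116 ≈ 0.155

Pr(underwatering | ¬wilting) ≈ 0.155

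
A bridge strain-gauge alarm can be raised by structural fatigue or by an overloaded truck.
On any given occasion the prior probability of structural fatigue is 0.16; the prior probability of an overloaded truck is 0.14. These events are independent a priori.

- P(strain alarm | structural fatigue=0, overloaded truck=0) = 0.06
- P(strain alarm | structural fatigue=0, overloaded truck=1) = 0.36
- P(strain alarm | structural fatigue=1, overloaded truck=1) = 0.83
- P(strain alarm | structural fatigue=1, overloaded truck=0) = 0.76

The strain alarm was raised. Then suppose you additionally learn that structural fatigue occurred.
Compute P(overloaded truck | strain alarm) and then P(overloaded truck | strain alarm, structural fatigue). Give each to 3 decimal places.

Enumerate the 4 (structural fatigue, overloaded truck) configurations and weight by the priors:
  P(strain alarm) = 0.06*0.84*0.86 + 0.36*0.84*0.14 + 0.76*0.16*0.86 + 0.83*0.16*0.14
        = 0.043344 + 0.042336 + 0.104576 + 0.018592 = 0.208848
The terms with overloaded truck present sum to 0.060928, so
  P(overloaded truck | strain alarm) = 0.060928 / 0.208848 ≈ 0.292

Now condition on the additional information:
P(strain alarm | structural fatigue) = 0.76×0.86 + 0.83×0.14 = 0.653600 + 0.116200 = 0.769800
Restricting to configurations with overloaded truck present: 0.83×0.14 = 0.116200.
P(overloaded truck | strain alarm, structural fatigue) = 0.116200 / 0.769800 ≈ 0.151

P(overloaded truck | strain alarm) ≈ 0.292; P(overloaded truck | strain alarm, structural fatigue) ≈ 0.151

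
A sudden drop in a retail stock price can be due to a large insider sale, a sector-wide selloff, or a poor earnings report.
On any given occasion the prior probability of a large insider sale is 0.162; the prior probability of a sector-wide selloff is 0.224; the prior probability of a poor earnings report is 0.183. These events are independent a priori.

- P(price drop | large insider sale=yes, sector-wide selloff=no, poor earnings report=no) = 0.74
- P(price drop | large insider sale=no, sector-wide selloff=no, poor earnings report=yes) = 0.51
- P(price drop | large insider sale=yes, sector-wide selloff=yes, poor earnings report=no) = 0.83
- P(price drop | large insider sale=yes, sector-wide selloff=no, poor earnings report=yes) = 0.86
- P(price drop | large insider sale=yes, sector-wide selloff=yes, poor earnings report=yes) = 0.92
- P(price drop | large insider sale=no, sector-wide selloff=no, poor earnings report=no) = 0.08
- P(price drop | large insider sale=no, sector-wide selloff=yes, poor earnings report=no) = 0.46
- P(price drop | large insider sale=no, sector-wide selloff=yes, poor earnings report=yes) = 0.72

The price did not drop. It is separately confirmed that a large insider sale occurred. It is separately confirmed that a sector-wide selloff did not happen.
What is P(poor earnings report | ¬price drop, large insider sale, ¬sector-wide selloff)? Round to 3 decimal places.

Numerator (weight on configurations with poor earnings report): 0.14·0.183 = 0.025620
Denominator P(¬price drop | large insider sale, ¬sector-wide selloff): 0.26·0.817 + 0.14·0.183 = 0.238040
Posterior = 0.025620 / 0.238040 ≈ 0.108

P(poor earnings report | ¬price drop, large insider sale, ¬sector-wide selloff) ≈ 0.108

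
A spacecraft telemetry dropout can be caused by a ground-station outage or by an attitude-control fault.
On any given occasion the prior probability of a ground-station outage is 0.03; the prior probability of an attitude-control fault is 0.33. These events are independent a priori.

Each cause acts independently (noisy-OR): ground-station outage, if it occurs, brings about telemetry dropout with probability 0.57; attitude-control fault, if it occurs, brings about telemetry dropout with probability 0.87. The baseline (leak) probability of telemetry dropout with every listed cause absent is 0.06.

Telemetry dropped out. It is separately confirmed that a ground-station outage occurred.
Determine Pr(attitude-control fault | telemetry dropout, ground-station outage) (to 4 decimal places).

Pr(attitude-control fault | telemetry dropout, ground-station outage) ≈ 0.4392

Under noisy-OR, P(telemetry dropout | causes) = 1 − (1−0.06)·∏(1−qᵢ) over the active causes.
By total probability over both values of attitude-control fault:
  P(telemetry dropout | ground-station outage) = 0.5958·0.67 + 0.947454·0.33
        = 0.399186 + 0.312660 = 0.711846
Keeping only the attitude-control fault-present terms gives 0.312660, so
  P(attitude-control fault | telemetry dropout, ground-station outage) = 0.312660 / 0.711846 ≈ 0.4392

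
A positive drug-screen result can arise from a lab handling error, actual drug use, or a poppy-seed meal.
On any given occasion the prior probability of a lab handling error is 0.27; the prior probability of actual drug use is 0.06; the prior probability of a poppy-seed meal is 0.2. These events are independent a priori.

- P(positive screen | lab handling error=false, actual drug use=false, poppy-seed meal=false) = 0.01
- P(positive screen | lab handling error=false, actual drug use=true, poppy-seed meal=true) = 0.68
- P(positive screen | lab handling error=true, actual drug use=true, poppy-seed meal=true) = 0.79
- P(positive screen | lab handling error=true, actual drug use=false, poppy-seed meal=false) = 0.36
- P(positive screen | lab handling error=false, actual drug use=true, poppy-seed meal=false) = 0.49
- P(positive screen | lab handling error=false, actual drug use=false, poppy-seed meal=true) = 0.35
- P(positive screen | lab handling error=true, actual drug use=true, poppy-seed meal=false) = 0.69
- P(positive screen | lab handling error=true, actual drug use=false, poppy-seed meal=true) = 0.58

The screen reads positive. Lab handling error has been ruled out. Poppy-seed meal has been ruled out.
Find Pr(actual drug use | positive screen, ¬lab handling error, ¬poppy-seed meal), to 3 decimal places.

Enumerate both values of actual drug use and weight by the priors:
  P(positive screen | ¬lab handling error, ¬poppy-seed meal) = 0.01·0.94 + 0.49·0.06
        = 0.009400 + 0.029400 = 0.038800
Keeping only the actual drug use-present terms gives 0.029400, so
  P(actual drug use | positive screen, ¬lab handling error, ¬poppy-seed meal) = 0.029400 / 0.038800 ≈ 0.758

Pr(actual drug use | positive screen, ¬lab handling error, ¬poppy-seed meal) ≈ 0.758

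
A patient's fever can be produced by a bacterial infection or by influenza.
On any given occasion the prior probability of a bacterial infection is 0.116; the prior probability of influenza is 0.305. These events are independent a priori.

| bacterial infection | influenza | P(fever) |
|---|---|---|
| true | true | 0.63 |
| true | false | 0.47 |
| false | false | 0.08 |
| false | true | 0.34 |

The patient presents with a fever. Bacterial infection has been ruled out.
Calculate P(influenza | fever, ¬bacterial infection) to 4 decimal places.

Enumerate both values of influenza and weight by the priors:
  P(fever | ¬bacterial infection) = 0.08·0.695 + 0.34·0.305
        = 0.055600 + 0.103700 = 0.159300
Keeping only the influenza-present terms gives 0.103700, so
  P(influenza | fever, ¬bacterial infection) = 0.103700 / 0.159300 ≈ 0.6510

P(influenza | fever, ¬bacterial infection) ≈ 0.6510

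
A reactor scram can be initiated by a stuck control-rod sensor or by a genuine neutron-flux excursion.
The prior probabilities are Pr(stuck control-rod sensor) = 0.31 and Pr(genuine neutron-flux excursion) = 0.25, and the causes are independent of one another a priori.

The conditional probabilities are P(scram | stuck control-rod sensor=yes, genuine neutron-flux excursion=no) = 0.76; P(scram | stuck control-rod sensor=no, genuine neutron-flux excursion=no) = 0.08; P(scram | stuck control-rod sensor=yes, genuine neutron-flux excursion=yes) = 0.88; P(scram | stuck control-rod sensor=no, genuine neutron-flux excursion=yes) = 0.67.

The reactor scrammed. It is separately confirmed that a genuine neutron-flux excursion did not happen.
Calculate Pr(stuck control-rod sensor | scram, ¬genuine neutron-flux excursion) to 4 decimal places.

Pr(stuck control-rod sensor | scram, ¬genuine neutron-flux excursion) ≈ 0.8102

P(scram | ¬genuine neutron-flux excursion) = 0.08·0.69 + 0.76·0.31 = 0.055200 + 0.235600 = 0.290800
The stuck control-rod sensor-present share is 0.76·0.31 = 0.235600.
So P(stuck control-rod sensor | scram, ¬genuine neutron-flux excursion) = 0.235600/0.290800 ≈ 0.8102.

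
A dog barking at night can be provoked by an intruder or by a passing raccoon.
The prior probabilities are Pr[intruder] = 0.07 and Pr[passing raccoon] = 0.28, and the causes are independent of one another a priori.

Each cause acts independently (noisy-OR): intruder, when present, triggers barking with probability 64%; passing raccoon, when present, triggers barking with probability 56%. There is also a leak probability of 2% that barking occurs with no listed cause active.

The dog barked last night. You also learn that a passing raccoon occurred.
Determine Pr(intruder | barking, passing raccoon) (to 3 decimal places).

Pr(intruder | barking, passing raccoon) ≈ 0.101

Under noisy-OR, P(barking | causes) = 1 − (1−0.02)·∏(1−qᵢ) over the active causes.
For the numerator, keep only intruder=true terms: 0.844768*0.07 = 0.059134
Normalizer over all consistent configurations: 0.5688*0.93 + 0.844768*0.07 = 0.588118
P(intruder | barking, passing raccoon) = 0.059134/0.588118 ≈ 0.101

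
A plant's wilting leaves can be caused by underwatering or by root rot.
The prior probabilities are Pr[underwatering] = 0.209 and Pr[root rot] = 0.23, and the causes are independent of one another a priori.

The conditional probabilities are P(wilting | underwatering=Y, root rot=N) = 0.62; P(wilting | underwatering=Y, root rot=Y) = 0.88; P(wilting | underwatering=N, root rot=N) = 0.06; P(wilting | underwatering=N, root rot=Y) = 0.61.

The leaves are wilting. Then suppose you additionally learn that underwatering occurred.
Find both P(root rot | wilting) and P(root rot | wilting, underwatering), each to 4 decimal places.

P(root rot | wilting) ≈ 0.5293; P(root rot | wilting, underwatering) ≈ 0.2977

Numerator (weight on configurations with root rot): 0.110977 + 0.042302 = 0.153279
The normalizing constant is 0.06×0.791×0.77 + 0.61×0.791×0.23 + 0.62×0.209×0.77 + 0.88×0.209×0.23 = 0.289600
Posterior = 0.153279 / 0.289600 ≈ 0.5293

With the extra evidence:
P(wilting | underwatering) = 0.62·0.77 + 0.88·0.23 = 0.477400 + 0.202400 = 0.679800
Restricting to configurations with root rot present: 0.88·0.23 = 0.202400.
Hence the posterior is 0.202400/0.679800 ≈ 0.2977.
This is intercausal reasoning (explaining away): once underwatering accounts for the wilting, root rot becomes less likely.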